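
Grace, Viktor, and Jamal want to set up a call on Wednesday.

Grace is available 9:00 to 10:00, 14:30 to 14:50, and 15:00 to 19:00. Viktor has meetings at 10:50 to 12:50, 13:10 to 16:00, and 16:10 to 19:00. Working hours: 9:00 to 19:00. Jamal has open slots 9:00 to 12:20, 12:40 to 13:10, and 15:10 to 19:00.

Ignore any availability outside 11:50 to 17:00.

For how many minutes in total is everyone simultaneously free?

10 minutes

Viktor free within 09:00–19:00: 09:00–10:50, 12:50–13:10, 16:00–16:10.
Grace ∩ Viktor: 09:00–10:00, 16:00–16:10.
Grace ∩ Viktor ∩ Jamal: 09:00–10:00, 16:00–16:10.
Restricted to 11:50–17:00: 16:00–16:10.
Total common minutes: 10.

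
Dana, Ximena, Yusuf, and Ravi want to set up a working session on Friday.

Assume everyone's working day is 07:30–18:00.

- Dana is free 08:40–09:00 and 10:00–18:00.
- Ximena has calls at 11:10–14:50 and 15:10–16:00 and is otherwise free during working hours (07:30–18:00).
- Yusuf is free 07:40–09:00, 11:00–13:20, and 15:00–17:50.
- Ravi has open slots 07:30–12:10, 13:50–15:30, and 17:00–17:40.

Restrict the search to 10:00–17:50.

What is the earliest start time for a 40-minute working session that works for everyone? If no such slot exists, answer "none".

Ximena free within 07:30–18:00: 07:30–11:10, 14:50–15:10, 16:00–18:00.
Dana ∩ Ximena: 08:40–09:00, 10:00–11:10, 14:50–15:10, 16:00–18:00.
Dana ∩ Ximena ∩ Yusuf: 08:40–09:00, 11:00–11:10, 15:00–15:10, 16:00–17:50.
Dana ∩ Ximena ∩ Yusuf ∩ Ravi: 08:40–09:00, 11:00–11:10, 15:00–15:10, 17:00–17:40.
Restricted to 10:00–17:50: 11:00–11:10, 15:00–15:10, 17:00–17:40.
Windows ≥ 40 min: 17:00–17:40.
Earliest such window starts at 17:00.

17:00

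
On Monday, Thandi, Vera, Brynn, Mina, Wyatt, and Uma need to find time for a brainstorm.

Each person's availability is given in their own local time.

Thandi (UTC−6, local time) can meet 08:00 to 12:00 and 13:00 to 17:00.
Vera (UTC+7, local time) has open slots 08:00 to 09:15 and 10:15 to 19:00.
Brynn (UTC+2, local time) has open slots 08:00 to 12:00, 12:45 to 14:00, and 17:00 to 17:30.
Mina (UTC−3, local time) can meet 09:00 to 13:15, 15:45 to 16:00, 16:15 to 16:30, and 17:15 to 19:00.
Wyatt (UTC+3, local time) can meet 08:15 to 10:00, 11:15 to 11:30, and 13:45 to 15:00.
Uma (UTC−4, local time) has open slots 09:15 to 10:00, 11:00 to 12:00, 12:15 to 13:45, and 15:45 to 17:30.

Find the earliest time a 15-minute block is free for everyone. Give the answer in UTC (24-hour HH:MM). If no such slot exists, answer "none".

Thandi → UTC: 14:00–18:00, 19:00–23:00.
Vera → UTC: 01:00–02:15, 03:15–12:00.
Brynn → UTC: 06:00–10:00, 10:45–12:00, 15:00–15:30.
Mina → UTC: 12:00–16:15, 18:45–19:00, 19:15–19:30, 20:15–22:00.
Wyatt → UTC: 05:15–07:00, 08:15–08:30, 10:45–12:00.
Uma → UTC: 13:15–14:00, 15:00–16:00, 16:15–17:45, 19:45–21:30.
Thandi ∩ Vera: (none).
Thandi ∩ Vera ∩ Brynn: (none).
Thandi ∩ Vera ∩ Brynn ∩ Mina: (none).
Thandi ∩ Vera ∩ Brynn ∩ Mina ∩ Wyatt: (none).
Thandi ∩ Vera ∩ Brynn ∩ Mina ∩ Wyatt ∩ Uma: (none).
Windows ≥ 15 min: (none).

none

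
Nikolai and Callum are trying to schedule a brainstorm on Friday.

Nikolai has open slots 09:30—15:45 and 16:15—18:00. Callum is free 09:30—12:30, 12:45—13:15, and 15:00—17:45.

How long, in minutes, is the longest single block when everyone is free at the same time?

180 minutes

Nikolai ∩ Callum: 09:30–12:30, 12:45–13:15, 15:00–15:45, 16:15–17:45.
Common window lengths: 180, 30, 45, 90 min; longest is 180.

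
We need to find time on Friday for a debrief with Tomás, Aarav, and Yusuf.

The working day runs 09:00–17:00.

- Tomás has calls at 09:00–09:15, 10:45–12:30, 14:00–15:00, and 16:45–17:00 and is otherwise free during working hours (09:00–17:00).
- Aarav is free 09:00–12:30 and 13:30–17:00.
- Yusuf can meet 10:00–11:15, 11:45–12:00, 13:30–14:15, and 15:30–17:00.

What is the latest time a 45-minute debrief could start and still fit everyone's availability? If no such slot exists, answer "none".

16:00

Tomás free within 09:00–17:00: 09:15–10:45, 12:30–14:00, 15:00–16:45.
Tomás ∩ Aarav: 09:15–10:45, 13:30–14:00, 15:00–16:45.
Tomás ∩ Aarav ∩ Yusuf: 10:00–10:45, 13:30–14:00, 15:30–16:45.
Windows ≥ 45 min: 10:00–10:45, 15:30–16:45.
Latest start in the last window 15:30–16:45 is 16:45 − 45 min = 16:00.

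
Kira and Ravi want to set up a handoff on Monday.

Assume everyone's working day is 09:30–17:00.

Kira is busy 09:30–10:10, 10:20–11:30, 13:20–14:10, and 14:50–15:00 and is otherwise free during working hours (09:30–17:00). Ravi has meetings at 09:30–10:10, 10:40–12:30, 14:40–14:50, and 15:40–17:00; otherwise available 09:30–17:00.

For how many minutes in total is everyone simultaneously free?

130 minutes

Kira free within 09:30–17:00: 10:10–10:20, 11:30–13:20, 14:10–14:50, 15:00–17:00.
Ravi free within 09:30–17:00: 10:10–10:40, 12:30–14:40, 14:50–15:40.
Kira ∩ Ravi: 10:10–10:20, 12:30–13:20, 14:10–14:40, 15:00–15:40.
Total common minutes: 10 + 50 + 30 + 40 = 130.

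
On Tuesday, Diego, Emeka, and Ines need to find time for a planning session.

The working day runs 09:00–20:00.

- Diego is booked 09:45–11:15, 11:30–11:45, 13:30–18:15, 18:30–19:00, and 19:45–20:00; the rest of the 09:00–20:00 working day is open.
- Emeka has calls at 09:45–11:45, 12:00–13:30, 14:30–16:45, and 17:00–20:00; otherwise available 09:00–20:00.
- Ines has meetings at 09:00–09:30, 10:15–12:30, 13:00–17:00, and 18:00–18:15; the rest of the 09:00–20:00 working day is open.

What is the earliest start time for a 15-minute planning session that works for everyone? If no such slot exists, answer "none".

Diego free within 09:00–20:00: 09:00–09:45, 11:15–11:30, 11:45–13:30, 18:15–18:30, 19:00–19:45.
Emeka free within 09:00–20:00: 09:00–09:45, 11:45–12:00, 13:30–14:30, 16:45–17:00.
Ines free within 09:00–20:00: 09:30–10:15, 12:30–13:00, 17:00–18:00, 18:15–20:00.
Diego ∩ Emeka: 09:00–09:45, 11:45–12:00.
Diego ∩ Emeka ∩ Ines: 09:30–09:45.
Windows ≥ 15 min: 09:30–09:45.
Earliest such window starts at 09:30.

09:30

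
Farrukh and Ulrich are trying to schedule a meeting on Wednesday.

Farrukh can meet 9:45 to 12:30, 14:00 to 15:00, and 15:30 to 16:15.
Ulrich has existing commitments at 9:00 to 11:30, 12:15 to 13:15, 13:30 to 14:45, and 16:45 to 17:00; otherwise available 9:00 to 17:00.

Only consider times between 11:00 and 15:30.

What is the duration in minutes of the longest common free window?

Ulrich free within 09:00–17:00: 11:30–12:15, 13:15–13:30, 14:45–16:45.
Farrukh ∩ Ulrich: 11:30–12:15, 14:45–15:00, 15:30–16:15.
Restricted to 11:00–15:30: 11:30–12:15, 14:45–15:00.
Common window lengths: 45, 15 min; longest is 45.

45 minutes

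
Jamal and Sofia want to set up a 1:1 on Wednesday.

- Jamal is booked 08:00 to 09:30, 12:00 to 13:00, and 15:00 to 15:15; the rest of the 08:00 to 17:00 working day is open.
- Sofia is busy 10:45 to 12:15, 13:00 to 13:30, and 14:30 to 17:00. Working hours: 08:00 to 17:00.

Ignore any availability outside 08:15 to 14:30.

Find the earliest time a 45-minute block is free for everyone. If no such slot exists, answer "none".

Jamal free within 08:00–17:00: 09:30–12:00, 13:00–15:00, 15:15–17:00.
Sofia free within 08:00–17:00: 08:00–10:45, 12:15–13:00, 13:30–14:30.
Jamal ∩ Sofia: 09:30–10:45, 13:30–14:30.
Restricted to 08:15–14:30: 09:30–10:45, 13:30–14:30.
Windows ≥ 45 min: 09:30–10:45, 13:30–14:30.
Earliest such window starts at 09:30.

09:30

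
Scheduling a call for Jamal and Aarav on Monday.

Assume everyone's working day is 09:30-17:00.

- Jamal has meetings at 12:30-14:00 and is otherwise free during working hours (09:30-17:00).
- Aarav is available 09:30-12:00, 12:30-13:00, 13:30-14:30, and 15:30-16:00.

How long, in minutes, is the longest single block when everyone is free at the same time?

150 minutes

Jamal free within 09:30–17:00: 09:30–12:30, 14:00–17:00.
Jamal ∩ Aarav: 09:30–12:00, 14:00–14:30, 15:30–16:00.
Common window lengths: 150, 30, 30 min; longest is 150.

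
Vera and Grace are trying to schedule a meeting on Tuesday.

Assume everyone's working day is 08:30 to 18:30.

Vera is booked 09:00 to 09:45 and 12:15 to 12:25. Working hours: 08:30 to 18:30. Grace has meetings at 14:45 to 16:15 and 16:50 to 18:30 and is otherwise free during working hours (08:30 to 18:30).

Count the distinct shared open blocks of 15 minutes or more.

Vera free within 08:30–18:30: 08:30–09:00, 09:45–12:15, 12:25–18:30.
Grace free within 08:30–18:30: 08:30–14:45, 16:15–16:50.
Vera ∩ Grace: 08:30–09:00, 09:45–12:15, 12:25–14:45, 16:15–16:50.
Windows ≥ 15 min: 08:30–09:00, 09:45–12:15, 12:25–14:45, 16:15–16:50.
That's 4 windows.

4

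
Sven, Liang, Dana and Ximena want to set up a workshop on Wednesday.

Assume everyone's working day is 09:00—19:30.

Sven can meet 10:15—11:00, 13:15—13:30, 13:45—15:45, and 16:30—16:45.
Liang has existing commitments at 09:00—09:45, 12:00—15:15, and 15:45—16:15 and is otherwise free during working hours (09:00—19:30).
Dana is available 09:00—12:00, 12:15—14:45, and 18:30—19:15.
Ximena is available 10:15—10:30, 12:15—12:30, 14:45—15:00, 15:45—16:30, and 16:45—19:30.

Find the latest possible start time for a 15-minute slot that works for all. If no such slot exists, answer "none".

Liang free within 09:00–19:30: 09:45–12:00, 15:15–15:45, 16:15–19:30.
Sven ∩ Liang: 10:15–11:00, 15:15–15:45, 16:30–16:45.
Sven ∩ Liang ∩ Dana: 10:15–11:00.
Sven ∩ Liang ∩ Dana ∩ Ximena: 10:15–10:30.
Windows ≥ 15 min: 10:15–10:30.
Latest start in the last window 10:15–10:30 is 10:30 − 15 min = 10:15.

10:15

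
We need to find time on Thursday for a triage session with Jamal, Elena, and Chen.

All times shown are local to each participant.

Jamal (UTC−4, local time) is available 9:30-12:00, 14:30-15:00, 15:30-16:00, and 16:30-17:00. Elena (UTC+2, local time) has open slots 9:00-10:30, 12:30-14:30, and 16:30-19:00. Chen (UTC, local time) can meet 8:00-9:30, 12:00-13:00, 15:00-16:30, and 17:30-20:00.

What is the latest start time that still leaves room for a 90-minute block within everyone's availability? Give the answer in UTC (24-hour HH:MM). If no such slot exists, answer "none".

none

Jamal → UTC: 13:30–16:00, 18:30–19:00, 19:30–20:00, 20:30–21:00.
Elena → UTC: 07:00–08:30, 10:30–12:30, 14:30–17:00.
Chen → UTC: 08:00–09:30, 12:00–13:00, 15:00–16:30, 17:30–20:00.
Jamal ∩ Elena: 14:30–16:00.
Jamal ∩ Elena ∩ Chen: 15:00–16:00.
Windows ≥ 90 min: (none).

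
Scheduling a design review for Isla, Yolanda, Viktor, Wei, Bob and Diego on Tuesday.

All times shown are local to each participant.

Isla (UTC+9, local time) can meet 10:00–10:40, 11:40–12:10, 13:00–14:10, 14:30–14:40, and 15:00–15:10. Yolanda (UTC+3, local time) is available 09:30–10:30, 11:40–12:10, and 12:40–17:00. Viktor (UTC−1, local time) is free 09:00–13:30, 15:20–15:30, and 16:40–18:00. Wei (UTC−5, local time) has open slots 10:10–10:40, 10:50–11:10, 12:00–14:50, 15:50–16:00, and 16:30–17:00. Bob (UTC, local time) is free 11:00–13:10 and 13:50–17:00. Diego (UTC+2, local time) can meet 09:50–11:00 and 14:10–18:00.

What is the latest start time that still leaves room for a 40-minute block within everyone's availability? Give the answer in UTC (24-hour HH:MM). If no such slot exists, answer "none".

Isla → UTC: 01:00–01:40, 02:40–03:10, 04:00–05:10, 05:30–05:40, 06:00–06:10.
Yolanda → UTC: 06:30–07:30, 08:40–09:10, 09:40–14:00.
Viktor → UTC: 10:00–14:30, 16:20–16:30, 17:40–19:00.
Wei → UTC: 15:10–15:40, 15:50–16:10, 17:00–19:50, 20:50–21:00, 21:30–22:00.
Bob → UTC: 11:00–13:10, 13:50–17:00.
Diego → UTC: 07:50–09:00, 12:10–16:00.
Isla ∩ Yolanda: (none).
Isla ∩ Yolanda ∩ Viktor: (none).
Isla ∩ Yolanda ∩ Viktor ∩ Wei: (none).
Isla ∩ Yolanda ∩ Viktor ∩ Wei ∩ Bob: (none).
Isla ∩ Yolanda ∩ Viktor ∩ Wei ∩ Bob ∩ Diego: (none).
Windows ≥ 40 min: (none).

none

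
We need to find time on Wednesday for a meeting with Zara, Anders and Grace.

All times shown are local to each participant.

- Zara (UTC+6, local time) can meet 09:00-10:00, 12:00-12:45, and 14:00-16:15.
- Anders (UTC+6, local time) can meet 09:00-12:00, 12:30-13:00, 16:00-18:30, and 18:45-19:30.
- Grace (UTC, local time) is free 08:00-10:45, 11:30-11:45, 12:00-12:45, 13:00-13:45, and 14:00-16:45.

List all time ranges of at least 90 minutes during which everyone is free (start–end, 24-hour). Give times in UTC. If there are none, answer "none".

Zara → UTC: 03:00–04:00, 06:00–06:45, 08:00–10:15.
Anders → UTC: 03:00–06:00, 06:30–07:00, 10:00–12:30, 12:45–13:30.
Grace → UTC: 08:00–10:45, 11:30–11:45, 12:00–12:45, 13:00–13:45, 14:00–16:45.
Zara ∩ Anders: 03:00–04:00, 06:30–06:45, 10:00–10:15.
Zara ∩ Anders ∩ Grace: 10:00–10:15.
Windows ≥ 90 min: (none).

none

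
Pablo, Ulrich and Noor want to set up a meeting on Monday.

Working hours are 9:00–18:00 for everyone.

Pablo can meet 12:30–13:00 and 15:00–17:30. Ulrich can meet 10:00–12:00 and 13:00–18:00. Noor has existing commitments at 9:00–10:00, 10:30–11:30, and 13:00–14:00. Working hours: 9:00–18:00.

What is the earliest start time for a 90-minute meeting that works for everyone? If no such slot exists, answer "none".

Noor free within 09:00–18:00: 10:00–10:30, 11:30–13:00, 14:00–18:00.
Pablo ∩ Ulrich: 15:00–17:30.
Pablo ∩ Ulrich ∩ Noor: 15:00–17:30.
Windows ≥ 90 min: 15:00–17:30.
Earliest such window starts at 15:00.

15:00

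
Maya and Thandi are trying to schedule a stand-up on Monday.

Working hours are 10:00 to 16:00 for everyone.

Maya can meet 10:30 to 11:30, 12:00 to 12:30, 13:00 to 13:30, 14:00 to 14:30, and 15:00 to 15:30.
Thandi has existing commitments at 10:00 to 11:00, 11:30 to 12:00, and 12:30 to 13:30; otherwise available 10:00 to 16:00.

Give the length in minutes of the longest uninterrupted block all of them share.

Thandi free within 10:00–16:00: 11:00–11:30, 12:00–12:30, 13:30–16:00.
Maya ∩ Thandi: 11:00–11:30, 12:00–12:30, 14:00–14:30, 15:00–15:30.
Common window lengths: 30, 30, 30, 30 min; longest is 30.

30 minutes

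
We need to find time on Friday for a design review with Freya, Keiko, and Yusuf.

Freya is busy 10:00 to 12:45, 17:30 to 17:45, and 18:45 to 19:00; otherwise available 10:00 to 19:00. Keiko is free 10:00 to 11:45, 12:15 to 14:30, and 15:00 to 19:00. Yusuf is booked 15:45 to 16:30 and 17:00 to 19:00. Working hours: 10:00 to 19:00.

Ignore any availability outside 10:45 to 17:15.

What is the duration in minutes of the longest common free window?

105 minutes

Freya free within 10:00–19:00: 12:45–17:30, 17:45–18:45.
Yusuf free within 10:00–19:00: 10:00–15:45, 16:30–17:00.
Freya ∩ Keiko: 12:45–14:30, 15:00–17:30, 17:45–18:45.
Freya ∩ Keiko ∩ Yusuf: 12:45–14:30, 15:00–15:45, 16:30–17:00.
Restricted to 10:45–17:15: 12:45–14:30, 15:00–15:45, 16:30–17:00.
Common window lengths: 105, 45, 30 min; longest is 105.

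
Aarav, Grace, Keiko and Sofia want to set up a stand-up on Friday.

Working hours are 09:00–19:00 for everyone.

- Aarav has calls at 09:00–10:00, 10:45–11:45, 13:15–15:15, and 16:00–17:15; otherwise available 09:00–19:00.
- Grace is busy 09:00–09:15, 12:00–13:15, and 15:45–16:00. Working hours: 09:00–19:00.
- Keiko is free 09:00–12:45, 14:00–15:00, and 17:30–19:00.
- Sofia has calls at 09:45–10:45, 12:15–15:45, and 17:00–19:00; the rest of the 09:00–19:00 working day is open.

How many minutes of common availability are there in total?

15 minutes

Aarav free within 09:00–19:00: 10:00–10:45, 11:45–13:15, 15:15–16:00, 17:15–19:00.
Grace free within 09:00–19:00: 09:15–12:00, 13:15–15:45, 16:00–19:00.
Sofia free within 09:00–19:00: 09:00–09:45, 10:45–12:15, 15:45–17:00.
Aarav ∩ Grace: 10:00–10:45, 11:45–12:00, 15:15–15:45, 17:15–19:00.
Aarav ∩ Grace ∩ Keiko: 10:00–10:45, 11:45–12:00, 17:30–19:00.
Aarav ∩ Grace ∩ Keiko ∩ Sofia: 11:45–12:00.
Total common minutes: 15.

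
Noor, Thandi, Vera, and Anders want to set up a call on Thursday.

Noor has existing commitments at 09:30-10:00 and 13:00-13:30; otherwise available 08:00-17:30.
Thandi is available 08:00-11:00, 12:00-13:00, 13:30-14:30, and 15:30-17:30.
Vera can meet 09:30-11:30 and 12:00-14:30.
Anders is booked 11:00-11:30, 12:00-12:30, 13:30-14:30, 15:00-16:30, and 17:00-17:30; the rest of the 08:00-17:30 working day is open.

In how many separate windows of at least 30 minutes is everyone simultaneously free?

2

Noor free within 08:00–17:30: 08:00–09:30, 10:00–13:00, 13:30–17:30.
Anders free within 08:00–17:30: 08:00–11:00, 11:30–12:00, 12:30–13:30, 14:30–15:00, 16:30–17:00.
Noor ∩ Thandi: 08:00–09:30, 10:00–11:00, 12:00–13:00, 13:30–14:30, 15:30–17:30.
Noor ∩ Thandi ∩ Vera: 10:00–11:00, 12:00–13:00, 13:30–14:30.
Noor ∩ Thandi ∩ Vera ∩ Anders: 10:00–11:00, 12:30–13:00.
Windows ≥ 30 min: 10:00–11:00, 12:30–13:00.
That's 2 windows.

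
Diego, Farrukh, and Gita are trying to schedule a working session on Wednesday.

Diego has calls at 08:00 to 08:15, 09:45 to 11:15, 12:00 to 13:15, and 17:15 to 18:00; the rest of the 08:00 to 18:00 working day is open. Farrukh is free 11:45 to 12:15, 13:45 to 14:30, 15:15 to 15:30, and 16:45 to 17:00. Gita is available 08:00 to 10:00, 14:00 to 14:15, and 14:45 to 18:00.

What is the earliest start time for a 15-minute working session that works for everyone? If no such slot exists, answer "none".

Diego free within 08:00–18:00: 08:15–09:45, 11:15–12:00, 13:15–17:15.
Diego ∩ Farrukh: 11:45–12:00, 13:45–14:30, 15:15–15:30, 16:45–17:00.
Diego ∩ Farrukh ∩ Gita: 14:00–14:15, 15:15–15:30, 16:45–17:00.
Windows ≥ 15 min: 14:00–14:15, 15:15–15:30, 16:45–17:00.
Earliest such window starts at 14:00.

14:00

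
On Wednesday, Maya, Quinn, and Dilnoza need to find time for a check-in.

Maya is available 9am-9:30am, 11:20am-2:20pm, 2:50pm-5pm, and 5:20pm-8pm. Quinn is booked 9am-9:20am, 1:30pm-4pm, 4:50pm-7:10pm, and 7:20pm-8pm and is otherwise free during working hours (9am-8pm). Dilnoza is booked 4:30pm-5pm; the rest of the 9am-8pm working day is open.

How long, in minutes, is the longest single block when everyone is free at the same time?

130 minutes

Quinn free within 09:00–20:00: 09:20–13:30, 16:00–16:50, 19:10–19:20.
Dilnoza free within 09:00–20:00: 09:00–16:30, 17:00–20:00.
Maya ∩ Quinn: 09:20–09:30, 11:20–13:30, 16:00–16:50, 19:10–19:20.
Maya ∩ Quinn ∩ Dilnoza: 09:20–09:30, 11:20–13:30, 16:00–16:30, 19:10–19:20.
Common window lengths: 10, 130, 30, 10 min; longest is 130.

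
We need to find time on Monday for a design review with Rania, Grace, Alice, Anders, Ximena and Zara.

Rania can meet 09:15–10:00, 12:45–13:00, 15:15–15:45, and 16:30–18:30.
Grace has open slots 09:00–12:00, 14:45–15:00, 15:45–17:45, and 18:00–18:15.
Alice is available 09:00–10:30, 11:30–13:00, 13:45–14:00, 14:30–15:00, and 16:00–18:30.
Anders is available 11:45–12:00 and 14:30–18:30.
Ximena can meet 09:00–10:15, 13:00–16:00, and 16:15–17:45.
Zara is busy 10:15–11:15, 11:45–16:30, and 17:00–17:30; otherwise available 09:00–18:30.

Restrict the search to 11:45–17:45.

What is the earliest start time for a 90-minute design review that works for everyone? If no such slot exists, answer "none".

Zara free within 09:00–18:30: 09:00–10:15, 11:15–11:45, 16:30–17:00, 17:30–18:30.
Rania ∩ Grace: 09:15–10:00, 16:30–17:45, 18:00–18:15.
Rania ∩ Grace ∩ Alice: 09:15–10:00, 16:30–17:45, 18:00–18:15.
Rania ∩ Grace ∩ Alice ∩ Anders: 16:30–17:45, 18:00–18:15.
Rania ∩ Grace ∩ Alice ∩ Anders ∩ Ximena: 16:30–17:45.
Rania ∩ Grace ∩ Alice ∩ Anders ∩ Ximena ∩ Zara: 16:30–17:00, 17:30–17:45.
Restricted to 11:45–17:45: 16:30–17:00, 17:30–17:45.
Windows ≥ 90 min: (none).

none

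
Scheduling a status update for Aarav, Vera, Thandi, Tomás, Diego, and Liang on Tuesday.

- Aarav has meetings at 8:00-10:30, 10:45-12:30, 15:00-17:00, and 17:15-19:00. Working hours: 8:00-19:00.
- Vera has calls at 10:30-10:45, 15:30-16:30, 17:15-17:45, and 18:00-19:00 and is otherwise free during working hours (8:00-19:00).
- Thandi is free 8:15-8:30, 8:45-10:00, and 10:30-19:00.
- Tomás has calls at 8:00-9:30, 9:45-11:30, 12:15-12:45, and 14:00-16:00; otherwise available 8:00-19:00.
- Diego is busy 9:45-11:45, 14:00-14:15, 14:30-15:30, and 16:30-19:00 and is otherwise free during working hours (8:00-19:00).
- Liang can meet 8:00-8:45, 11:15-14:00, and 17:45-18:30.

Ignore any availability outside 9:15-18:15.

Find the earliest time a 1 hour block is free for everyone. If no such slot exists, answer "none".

Aarav free within 08:00–19:00: 10:30–10:45, 12:30–15:00, 17:00–17:15.
Vera free within 08:00–19:00: 08:00–10:30, 10:45–15:30, 16:30–17:15, 17:45–18:00.
Tomás free within 08:00–19:00: 09:30–09:45, 11:30–12:15, 12:45–14:00, 16:00–19:00.
Diego free within 08:00–19:00: 08:00–09:45, 11:45–14:00, 14:15–14:30, 15:30–16:30.
Aarav ∩ Vera: 12:30–15:00, 17:00–17:15.
Aarav ∩ Vera ∩ Thandi: 12:30–15:00, 17:00–17:15.
Aarav ∩ Vera ∩ Thandi ∩ Tomás: 12:45–14:00, 17:00–17:15.
Aarav ∩ Vera ∩ Thandi ∩ Tomás ∩ Diego: 12:45–14:00.
Aarav ∩ Vera ∩ Thandi ∩ Tomás ∩ Diego ∩ Liang: 12:45–14:00.
Restricted to 09:15–18:15: 12:45–14:00.
Windows ≥ 60 min: 12:45–14:00.
Earliest such window starts at 12:45.

12:45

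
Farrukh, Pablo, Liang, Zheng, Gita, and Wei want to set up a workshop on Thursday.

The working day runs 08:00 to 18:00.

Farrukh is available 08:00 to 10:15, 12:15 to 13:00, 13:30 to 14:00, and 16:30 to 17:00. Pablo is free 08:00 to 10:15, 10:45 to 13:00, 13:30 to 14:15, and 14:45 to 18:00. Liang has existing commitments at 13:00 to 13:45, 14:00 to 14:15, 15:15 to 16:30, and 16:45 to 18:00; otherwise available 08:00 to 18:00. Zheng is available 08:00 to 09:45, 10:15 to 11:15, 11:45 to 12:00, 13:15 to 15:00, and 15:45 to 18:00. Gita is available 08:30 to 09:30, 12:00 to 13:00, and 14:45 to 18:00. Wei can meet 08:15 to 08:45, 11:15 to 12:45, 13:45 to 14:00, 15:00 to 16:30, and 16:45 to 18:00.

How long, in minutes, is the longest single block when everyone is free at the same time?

Liang free within 08:00–18:00: 08:00–13:00, 13:45–14:00, 14:15–15:15, 16:30–16:45.
Farrukh ∩ Pablo: 08:00–10:15, 12:15–13:00, 13:30–14:00, 16:30–17:00.
Farrukh ∩ Pablo ∩ Liang: 08:00–10:15, 12:15–13:00, 13:45–14:00, 16:30–16:45.
Farrukh ∩ Pablo ∩ Liang ∩ Zheng: 08:00–09:45, 13:45–14:00, 16:30–16:45.
Farrukh ∩ Pablo ∩ Liang ∩ Zheng ∩ Gita: 08:30–09:30, 16:30–16:45.
Farrukh ∩ Pablo ∩ Liang ∩ Zheng ∩ Gita ∩ Wei: 08:30–08:45.
Single common window of 15 minutes.

15 minutes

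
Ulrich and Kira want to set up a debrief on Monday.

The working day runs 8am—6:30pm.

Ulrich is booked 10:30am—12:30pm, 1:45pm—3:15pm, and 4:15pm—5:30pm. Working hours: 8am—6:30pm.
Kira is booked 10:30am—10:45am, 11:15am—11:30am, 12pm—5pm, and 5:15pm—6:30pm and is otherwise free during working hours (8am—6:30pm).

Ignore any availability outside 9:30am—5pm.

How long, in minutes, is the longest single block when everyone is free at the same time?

Ulrich free within 08:00–18:30: 08:00–10:30, 12:30–13:45, 15:15–16:15, 17:30–18:30.
Kira free within 08:00–18:30: 08:00–10:30, 10:45–11:15, 11:30–12:00, 17:00–17:15.
Ulrich ∩ Kira: 08:00–10:30.
Restricted to 09:30–17:00: 09:30–10:30.
Single common window of 60 minutes.

60 minutes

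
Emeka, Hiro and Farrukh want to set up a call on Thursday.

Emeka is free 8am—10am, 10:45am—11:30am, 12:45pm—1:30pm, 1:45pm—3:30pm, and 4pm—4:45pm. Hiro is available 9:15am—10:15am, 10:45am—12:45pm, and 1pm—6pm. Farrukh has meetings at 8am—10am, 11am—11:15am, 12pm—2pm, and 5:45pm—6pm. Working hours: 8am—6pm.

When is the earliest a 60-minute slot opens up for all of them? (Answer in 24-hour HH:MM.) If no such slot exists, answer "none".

Farrukh free within 08:00–18:00: 10:00–11:00, 11:15–12:00, 14:00–17:45.
Emeka ∩ Hiro: 09:15–10:00, 10:45–11:30, 13:00–13:30, 13:45–15:30, 16:00–16:45.
Emeka ∩ Hiro ∩ Farrukh: 10:45–11:00, 11:15–11:30, 14:00–15:30, 16:00–16:45.
Windows ≥ 60 min: 14:00–15:30.
Earliest such window starts at 14:00.

14:00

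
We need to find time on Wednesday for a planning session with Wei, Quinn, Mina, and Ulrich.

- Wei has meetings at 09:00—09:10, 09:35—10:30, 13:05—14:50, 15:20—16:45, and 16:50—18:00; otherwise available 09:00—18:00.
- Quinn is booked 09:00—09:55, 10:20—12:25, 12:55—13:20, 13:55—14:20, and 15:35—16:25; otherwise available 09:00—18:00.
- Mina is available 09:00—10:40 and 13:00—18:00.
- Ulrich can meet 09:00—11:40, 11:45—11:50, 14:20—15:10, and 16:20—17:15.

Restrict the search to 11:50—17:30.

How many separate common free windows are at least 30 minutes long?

0

Wei free within 09:00–18:00: 09:10–09:35, 10:30–13:05, 14:50–15:20, 16:45–16:50.
Quinn free within 09:00–18:00: 09:55–10:20, 12:25–12:55, 13:20–13:55, 14:20–15:35, 16:25–18:00.
Wei ∩ Quinn: 12:25–12:55, 14:50–15:20, 16:45–16:50.
Wei ∩ Quinn ∩ Mina: 14:50–15:20, 16:45–16:50.
Wei ∩ Quinn ∩ Mina ∩ Ulrich: 14:50–15:10, 16:45–16:50.
Restricted to 11:50–17:30: 14:50–15:10, 16:45–16:50.
Windows ≥ 30 min: (none).
That's 0 windows.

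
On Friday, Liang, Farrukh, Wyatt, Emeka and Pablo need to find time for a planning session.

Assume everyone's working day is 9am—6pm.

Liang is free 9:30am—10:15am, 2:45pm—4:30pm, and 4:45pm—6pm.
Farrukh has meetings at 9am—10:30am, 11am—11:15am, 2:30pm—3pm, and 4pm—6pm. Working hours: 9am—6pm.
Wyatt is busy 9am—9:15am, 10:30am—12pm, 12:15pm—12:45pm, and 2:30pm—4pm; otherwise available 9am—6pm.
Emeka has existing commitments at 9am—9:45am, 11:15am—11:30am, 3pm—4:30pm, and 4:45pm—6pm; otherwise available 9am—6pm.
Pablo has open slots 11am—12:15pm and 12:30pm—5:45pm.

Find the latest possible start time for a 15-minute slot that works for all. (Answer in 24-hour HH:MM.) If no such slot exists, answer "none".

none

Farrukh free within 09:00–18:00: 10:30–11:00, 11:15–14:30, 15:00–16:00.
Wyatt free within 09:00–18:00: 09:15–10:30, 12:00–12:15, 12:45–14:30, 16:00–18:00.
Emeka free within 09:00–18:00: 09:45–11:15, 11:30–15:00, 16:30–16:45.
Liang ∩ Farrukh: 15:00–16:00.
Liang ∩ Farrukh ∩ Wyatt: (none).
Liang ∩ Farrukh ∩ Wyatt ∩ Emeka: (none).
Liang ∩ Farrukh ∩ Wyatt ∩ Emeka ∩ Pablo: (none).
Windows ≥ 15 min: (none).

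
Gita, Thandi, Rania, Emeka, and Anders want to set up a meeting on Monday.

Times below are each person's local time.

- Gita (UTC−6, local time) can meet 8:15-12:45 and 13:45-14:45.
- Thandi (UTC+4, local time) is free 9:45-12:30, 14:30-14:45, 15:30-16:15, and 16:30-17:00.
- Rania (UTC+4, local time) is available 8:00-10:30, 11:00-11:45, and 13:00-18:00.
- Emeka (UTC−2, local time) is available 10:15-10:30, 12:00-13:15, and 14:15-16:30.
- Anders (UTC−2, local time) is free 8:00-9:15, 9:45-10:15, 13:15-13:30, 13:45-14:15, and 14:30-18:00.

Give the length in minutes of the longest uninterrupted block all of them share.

0 minutes

Gita → UTC: 14:15–18:45, 19:45–20:45.
Thandi → UTC: 05:45–08:30, 10:30–10:45, 11:30–12:15, 12:30–13:00.
Rania → UTC: 04:00–06:30, 07:00–07:45, 09:00–14:00.
Emeka → UTC: 12:15–12:30, 14:00–15:15, 16:15–18:30.
Anders → UTC: 10:00–11:15, 11:45–12:15, 15:15–15:30, 15:45–16:15, 16:30–20:00.
Gita ∩ Thandi: (none).
Gita ∩ Thandi ∩ Rania: (none).
Gita ∩ Thandi ∩ Rania ∩ Emeka: (none).
Gita ∩ Thandi ∩ Rania ∩ Emeka ∩ Anders: (none).
No common window.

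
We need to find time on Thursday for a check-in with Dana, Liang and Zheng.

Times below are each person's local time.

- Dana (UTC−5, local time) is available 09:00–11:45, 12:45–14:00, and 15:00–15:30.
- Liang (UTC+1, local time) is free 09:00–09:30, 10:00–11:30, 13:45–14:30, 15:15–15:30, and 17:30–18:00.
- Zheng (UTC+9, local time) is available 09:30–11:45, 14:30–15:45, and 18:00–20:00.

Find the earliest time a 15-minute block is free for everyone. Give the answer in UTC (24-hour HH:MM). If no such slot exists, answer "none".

none

Dana → UTC: 14:00–16:45, 17:45–19:00, 20:00–20:30.
Liang → UTC: 08:00–08:30, 09:00–10:30, 12:45–13:30, 14:15–14:30, 16:30–17:00.
Zheng → UTC: 00:30–02:45, 05:30–06:45, 09:00–11:00.
Dana ∩ Liang: 14:15–14:30, 16:30–16:45.
Dana ∩ Liang ∩ Zheng: (none).
Windows ≥ 15 min: (none).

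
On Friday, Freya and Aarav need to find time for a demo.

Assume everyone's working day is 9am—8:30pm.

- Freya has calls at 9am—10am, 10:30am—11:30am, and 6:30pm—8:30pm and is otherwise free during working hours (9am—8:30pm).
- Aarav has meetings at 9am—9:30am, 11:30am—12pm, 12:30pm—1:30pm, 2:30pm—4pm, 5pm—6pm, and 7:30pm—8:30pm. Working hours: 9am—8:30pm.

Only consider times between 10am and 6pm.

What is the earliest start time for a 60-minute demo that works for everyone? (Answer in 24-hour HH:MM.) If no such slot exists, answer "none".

13:30

Freya free within 09:00–20:30: 10:00–10:30, 11:30–18:30.
Aarav free within 09:00–20:30: 09:30–11:30, 12:00–12:30, 13:30–14:30, 16:00–17:00, 18:00–19:30.
Freya ∩ Aarav: 10:00–10:30, 12:00–12:30, 13:30–14:30, 16:00–17:00, 18:00–18:30.
Restricted to 10:00–18:00: 10:00–10:30, 12:00–12:30, 13:30–14:30, 16:00–17:00.
Windows ≥ 60 min: 13:30–14:30, 16:00–17:00.
Earliest such window starts at 13:30.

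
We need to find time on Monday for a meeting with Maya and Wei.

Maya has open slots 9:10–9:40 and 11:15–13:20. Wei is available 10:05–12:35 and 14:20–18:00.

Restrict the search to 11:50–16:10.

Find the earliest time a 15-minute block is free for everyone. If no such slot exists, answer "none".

11:50

Maya ∩ Wei: 11:15–12:35.
Restricted to 11:50–16:10: 11:50–12:35.
Windows ≥ 15 min: 11:50–12:35.
Earliest such window starts at 11:50.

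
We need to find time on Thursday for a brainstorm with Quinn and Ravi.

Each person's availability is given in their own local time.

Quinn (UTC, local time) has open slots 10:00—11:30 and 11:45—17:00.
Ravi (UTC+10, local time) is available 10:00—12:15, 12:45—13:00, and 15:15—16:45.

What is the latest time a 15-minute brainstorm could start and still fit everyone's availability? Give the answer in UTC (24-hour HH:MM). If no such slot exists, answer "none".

none

Quinn → UTC: 10:00–11:30, 11:45–17:00.
Ravi → UTC: 00:00–02:15, 02:45–03:00, 05:15–06:45.
Quinn ∩ Ravi: (none).
Windows ≥ 15 min: (none).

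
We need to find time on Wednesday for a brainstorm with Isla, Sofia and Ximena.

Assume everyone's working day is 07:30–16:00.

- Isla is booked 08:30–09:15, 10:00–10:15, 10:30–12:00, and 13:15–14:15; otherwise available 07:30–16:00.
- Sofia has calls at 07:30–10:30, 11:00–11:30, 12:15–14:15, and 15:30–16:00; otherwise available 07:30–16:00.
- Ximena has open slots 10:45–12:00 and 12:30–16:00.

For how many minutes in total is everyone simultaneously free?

75 minutes

Isla free within 07:30–16:00: 07:30–08:30, 09:15–10:00, 10:15–10:30, 12:00–13:15, 14:15–16:00.
Sofia free within 07:30–16:00: 10:30–11:00, 11:30–12:15, 14:15–15:30.
Isla ∩ Sofia: 12:00–12:15, 14:15–15:30.
Isla ∩ Sofia ∩ Ximena: 14:15–15:30.
Total common minutes: 75.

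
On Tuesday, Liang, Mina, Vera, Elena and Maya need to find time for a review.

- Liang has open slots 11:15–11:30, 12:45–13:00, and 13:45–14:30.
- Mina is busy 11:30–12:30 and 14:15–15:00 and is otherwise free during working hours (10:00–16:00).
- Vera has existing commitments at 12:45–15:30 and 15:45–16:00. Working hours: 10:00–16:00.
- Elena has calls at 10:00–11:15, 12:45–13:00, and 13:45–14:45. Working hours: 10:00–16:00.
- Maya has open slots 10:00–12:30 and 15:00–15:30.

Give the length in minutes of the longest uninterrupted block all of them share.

Mina free within 10:00–16:00: 10:00–11:30, 12:30–14:15, 15:00–16:00.
Vera free within 10:00–16:00: 10:00–12:45, 15:30–15:45.
Elena free within 10:00–16:00: 11:15–12:45, 13:00–13:45, 14:45–16:00.
Liang ∩ Mina: 11:15–11:30, 12:45–13:00, 13:45–14:15.
Liang ∩ Mina ∩ Vera: 11:15–11:30.
Liang ∩ Mina ∩ Vera ∩ Elena: 11:15–11:30.
Liang ∩ Mina ∩ Vera ∩ Elena ∩ Maya: 11:15–11:30.
Single common window of 15 minutes.

15 minutes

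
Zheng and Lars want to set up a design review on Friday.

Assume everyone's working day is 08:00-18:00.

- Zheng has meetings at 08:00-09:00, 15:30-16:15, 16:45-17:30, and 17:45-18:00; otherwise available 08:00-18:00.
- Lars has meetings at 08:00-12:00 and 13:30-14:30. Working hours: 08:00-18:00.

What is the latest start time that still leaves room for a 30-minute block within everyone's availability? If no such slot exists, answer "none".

16:15

Zheng free within 08:00–18:00: 09:00–15:30, 16:15–16:45, 17:30–17:45.
Lars free within 08:00–18:00: 12:00–13:30, 14:30–18:00.
Zheng ∩ Lars: 12:00–13:30, 14:30–15:30, 16:15–16:45, 17:30–17:45.
Windows ≥ 30 min: 12:00–13:30, 14:30–15:30, 16:15–16:45.
Latest start in the last window 16:15–16:45 is 16:45 − 30 min = 16:15.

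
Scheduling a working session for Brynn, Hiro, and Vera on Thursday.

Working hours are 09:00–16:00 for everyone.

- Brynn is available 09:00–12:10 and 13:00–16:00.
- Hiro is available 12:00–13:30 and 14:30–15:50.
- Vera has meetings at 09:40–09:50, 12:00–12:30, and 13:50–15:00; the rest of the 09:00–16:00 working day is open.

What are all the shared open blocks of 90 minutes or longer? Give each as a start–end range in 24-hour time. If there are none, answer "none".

none

Vera free within 09:00–16:00: 09:00–09:40, 09:50–12:00, 12:30–13:50, 15:00–16:00.
Brynn ∩ Hiro: 12:00–12:10, 13:00–13:30, 14:30–15:50.
Brynn ∩ Hiro ∩ Vera: 13:00–13:30, 15:00–15:50.
Windows ≥ 90 min: (none).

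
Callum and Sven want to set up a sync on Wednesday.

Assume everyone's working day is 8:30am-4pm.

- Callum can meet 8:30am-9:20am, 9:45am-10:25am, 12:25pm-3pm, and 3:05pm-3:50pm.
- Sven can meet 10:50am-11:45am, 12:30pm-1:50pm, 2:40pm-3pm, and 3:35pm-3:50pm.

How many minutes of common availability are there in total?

115 minutes

Callum ∩ Sven: 12:30–13:50, 14:40–15:00, 15:35–15:50.
Total common minutes: 80 + 20 + 15 = 115.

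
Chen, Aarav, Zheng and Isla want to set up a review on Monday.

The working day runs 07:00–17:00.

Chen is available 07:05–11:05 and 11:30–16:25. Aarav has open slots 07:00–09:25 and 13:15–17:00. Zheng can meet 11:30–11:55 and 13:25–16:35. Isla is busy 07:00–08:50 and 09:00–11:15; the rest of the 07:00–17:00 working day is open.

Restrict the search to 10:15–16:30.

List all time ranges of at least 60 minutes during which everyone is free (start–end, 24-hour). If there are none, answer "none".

13:25–16:25

Isla free within 07:00–17:00: 08:50–09:00, 11:15–17:00.
Chen ∩ Aarav: 07:05–09:25, 13:15–16:25.
Chen ∩ Aarav ∩ Zheng: 13:25–16:25.
Chen ∩ Aarav ∩ Zheng ∩ Isla: 13:25–16:25.
Restricted to 10:15–16:30: 13:25–16:25.
Windows ≥ 60 min: 13:25–16:25.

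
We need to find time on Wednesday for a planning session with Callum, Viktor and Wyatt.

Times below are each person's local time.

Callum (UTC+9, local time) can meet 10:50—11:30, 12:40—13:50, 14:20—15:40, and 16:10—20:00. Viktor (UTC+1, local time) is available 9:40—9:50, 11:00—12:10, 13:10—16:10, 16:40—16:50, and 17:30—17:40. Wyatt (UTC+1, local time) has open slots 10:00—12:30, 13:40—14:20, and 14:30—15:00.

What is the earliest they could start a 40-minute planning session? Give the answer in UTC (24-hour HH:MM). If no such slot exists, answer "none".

Callum → UTC: 01:50–02:30, 03:40–04:50, 05:20–06:40, 07:10–11:00.
Viktor → UTC: 08:40–08:50, 10:00–11:10, 12:10–15:10, 15:40–15:50, 16:30–16:40.
Wyatt → UTC: 09:00–11:30, 12:40–13:20, 13:30–14:00.
Callum ∩ Viktor: 08:40–08:50, 10:00–11:00.
Callum ∩ Viktor ∩ Wyatt: 10:00–11:00.
Windows ≥ 40 min: 10:00–11:00.
Earliest such window starts at 10:00.

10:00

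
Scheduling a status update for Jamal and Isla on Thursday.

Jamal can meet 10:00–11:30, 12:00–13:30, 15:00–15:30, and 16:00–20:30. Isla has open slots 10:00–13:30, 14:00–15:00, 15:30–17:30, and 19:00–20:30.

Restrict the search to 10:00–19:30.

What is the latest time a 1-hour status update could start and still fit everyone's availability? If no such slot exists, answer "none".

16:30

Jamal ∩ Isla: 10:00–11:30, 12:00–13:30, 16:00–17:30, 19:00–20:30.
Restricted to 10:00–19:30: 10:00–11:30, 12:00–13:30, 16:00–17:30, 19:00–19:30.
Windows ≥ 60 min: 10:00–11:30, 12:00–13:30, 16:00–17:30.
Latest start in the last window 16:00–17:30 is 17:30 − 60 min = 16:30.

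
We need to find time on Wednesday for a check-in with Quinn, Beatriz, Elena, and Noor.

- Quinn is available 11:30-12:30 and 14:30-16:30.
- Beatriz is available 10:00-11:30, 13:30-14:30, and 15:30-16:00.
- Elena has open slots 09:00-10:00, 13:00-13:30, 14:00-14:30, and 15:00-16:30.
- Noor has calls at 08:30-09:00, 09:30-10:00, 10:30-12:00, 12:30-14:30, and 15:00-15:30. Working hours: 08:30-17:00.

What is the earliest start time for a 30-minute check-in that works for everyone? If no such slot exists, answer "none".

15:30

Noor free within 08:30–17:00: 09:00–09:30, 10:00–10:30, 12:00–12:30, 14:30–15:00, 15:30–17:00.
Quinn ∩ Beatriz: 15:30–16:00.
Quinn ∩ Beatriz ∩ Elena: 15:30–16:00.
Quinn ∩ Beatriz ∩ Elena ∩ Noor: 15:30–16:00.
Windows ≥ 30 min: 15:30–16:00.
Earliest such window starts at 15:30.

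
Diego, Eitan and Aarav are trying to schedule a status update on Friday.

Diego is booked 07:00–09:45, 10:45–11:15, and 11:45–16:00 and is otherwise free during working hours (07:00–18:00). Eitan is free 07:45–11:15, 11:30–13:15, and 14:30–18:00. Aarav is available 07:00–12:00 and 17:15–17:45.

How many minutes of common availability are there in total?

Diego free within 07:00–18:00: 09:45–10:45, 11:15–11:45, 16:00–18:00.
Diego ∩ Eitan: 09:45–10:45, 11:30–11:45, 16:00–18:00.
Diego ∩ Eitan ∩ Aarav: 09:45–10:45, 11:30–11:45, 17:15–17:45.
Total common minutes: 60 + 15 + 30 = 105.

105 minutes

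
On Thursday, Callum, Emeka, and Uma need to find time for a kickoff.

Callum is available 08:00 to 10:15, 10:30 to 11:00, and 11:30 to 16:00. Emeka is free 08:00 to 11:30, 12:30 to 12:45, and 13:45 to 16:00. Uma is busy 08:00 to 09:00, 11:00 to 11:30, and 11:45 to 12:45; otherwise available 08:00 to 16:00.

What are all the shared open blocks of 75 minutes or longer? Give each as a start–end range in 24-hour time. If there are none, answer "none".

09:00–10:15, 13:45–16:00

Uma free within 08:00–16:00: 09:00–11:00, 11:30–11:45, 12:45–16:00.
Callum ∩ Emeka: 08:00–10:15, 10:30–11:00, 12:30–12:45, 13:45–16:00.
Callum ∩ Emeka ∩ Uma: 09:00–10:15, 10:30–11:00, 13:45–16:00.
Windows ≥ 75 min: 09:00–10:15, 13:45–16:00.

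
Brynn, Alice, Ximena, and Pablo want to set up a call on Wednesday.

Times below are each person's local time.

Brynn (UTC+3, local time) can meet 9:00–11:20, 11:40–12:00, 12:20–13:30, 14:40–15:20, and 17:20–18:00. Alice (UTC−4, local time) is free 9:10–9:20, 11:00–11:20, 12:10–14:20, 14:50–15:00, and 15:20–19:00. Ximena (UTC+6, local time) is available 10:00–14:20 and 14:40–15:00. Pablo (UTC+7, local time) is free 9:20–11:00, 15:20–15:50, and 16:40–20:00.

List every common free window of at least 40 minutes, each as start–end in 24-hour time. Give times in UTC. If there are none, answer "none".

none

Brynn → UTC: 06:00–08:20, 08:40–09:00, 09:20–10:30, 11:40–12:20, 14:20–15:00.
Alice → UTC: 13:10–13:20, 15:00–15:20, 16:10–18:20, 18:50–19:00, 19:20–23:00.
Ximena → UTC: 04:00–08:20, 08:40–09:00.
Pablo → UTC: 02:20–04:00, 08:20–08:50, 09:40–13:00.
Brynn ∩ Alice: (none).
Brynn ∩ Alice ∩ Ximena: (none).
Brynn ∩ Alice ∩ Ximena ∩ Pablo: (none).
Windows ≥ 40 min: (none).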